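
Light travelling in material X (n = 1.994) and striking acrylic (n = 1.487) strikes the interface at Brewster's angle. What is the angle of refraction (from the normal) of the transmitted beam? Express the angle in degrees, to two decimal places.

θ_B = arctan(n₂/n₁) = arctan(1.487/1.994) = 36.71°.
At Brewster's angle the reflected and refracted rays are perpendicular, so θ_t = 90° − θ_B = 90° − 36.71° = 53.29°.

θ_t ≈ 53.29°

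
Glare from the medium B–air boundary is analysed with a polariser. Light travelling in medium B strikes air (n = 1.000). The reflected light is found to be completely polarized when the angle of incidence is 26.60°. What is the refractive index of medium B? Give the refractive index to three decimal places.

Brewster's law: tan θ_B = n₂/n₁ (light incident in medium B, refracted into air).
n₁ = n₂ / tan θ_B = 1.000 / tan 26.60° = 1.997.

n ≈ 1.997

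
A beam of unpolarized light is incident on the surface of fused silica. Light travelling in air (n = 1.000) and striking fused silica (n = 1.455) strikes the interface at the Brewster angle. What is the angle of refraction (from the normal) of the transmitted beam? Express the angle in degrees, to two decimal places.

θ_t ≈ 34.50°

θ_B = arctan(n₂/n₁) = arctan(1.455/1.000) = 55.50°.
At Brewster's angle the reflected and refracted rays are perpendicular, so θ_t = 90° − θ_B = 90° − 55.50° = 34.50°.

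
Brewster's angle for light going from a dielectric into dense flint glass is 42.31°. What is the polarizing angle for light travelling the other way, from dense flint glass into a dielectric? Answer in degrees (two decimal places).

The two Brewster angles are complementary: θ_B' = 90° − θ_B = 90° − 42.31° = 47.69°.

θ_B' ≈ 47.69°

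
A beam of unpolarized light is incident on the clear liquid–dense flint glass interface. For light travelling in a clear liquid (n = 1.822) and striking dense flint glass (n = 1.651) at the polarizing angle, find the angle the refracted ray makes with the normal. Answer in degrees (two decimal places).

θ_t ≈ 47.82°

θ_B = arctan(n₂/n₁) = arctan(1.651/1.822) = 42.18°.
At Brewster's angle the reflected and refracted rays are perpendicular, so θ_t = 90° − θ_B = 90° − 42.18° = 47.82°.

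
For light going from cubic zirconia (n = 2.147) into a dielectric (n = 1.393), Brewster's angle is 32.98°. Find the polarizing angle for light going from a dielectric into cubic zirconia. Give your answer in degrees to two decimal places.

Reversing the direction swaps n₁ and n₂, so tan θ_B' = 1/tan θ_B and θ_B' = 90° − θ_B.
Hence θ_B' = 90° − 32.98° = 57.02°.

θ_B' ≈ 57.02°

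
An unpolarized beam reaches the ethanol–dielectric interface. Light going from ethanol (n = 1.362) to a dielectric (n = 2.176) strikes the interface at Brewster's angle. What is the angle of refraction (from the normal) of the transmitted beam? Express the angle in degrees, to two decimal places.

θ_t ≈ 32.04°

tan θ_B = n₂/n₁ = 2.176/1.362 = 1.5977, so θ_B = 57.96°.
The refracted ray is perpendicular to the reflected ray, so θ_t = 90° − θ_B = 32.04°.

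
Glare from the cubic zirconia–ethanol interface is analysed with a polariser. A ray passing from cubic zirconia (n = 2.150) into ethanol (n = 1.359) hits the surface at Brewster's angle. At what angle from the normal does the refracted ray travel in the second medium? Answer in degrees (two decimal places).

θ_t ≈ 57.70°

tan θ_B = n₂/n₁ = 1.359/2.150 = 0.6321, so θ_B = 32.30°.
At Brewster's angle the reflected and refracted rays are perpendicular, so θ_t = 90° − θ_B = 90° − 32.30° = 57.70°.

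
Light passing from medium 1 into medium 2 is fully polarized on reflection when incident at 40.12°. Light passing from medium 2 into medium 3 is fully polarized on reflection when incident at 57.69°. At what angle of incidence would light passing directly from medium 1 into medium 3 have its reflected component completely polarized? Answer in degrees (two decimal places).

θ_B ≈ 53.11°

n₂/n₁ = tan 40.12° = 0.8427 and n₃/n₂ = tan 57.69° = 1.5812.
n₃/n₁ = 1.3325. Then tan θ_B(1→3) = n₃/n₁, so θ_B(1→3) = arctan(1.3325) = 53.11°.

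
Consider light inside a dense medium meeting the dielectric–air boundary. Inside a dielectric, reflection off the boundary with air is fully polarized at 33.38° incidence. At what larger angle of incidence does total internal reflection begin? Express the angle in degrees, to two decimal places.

n₂/n₁ = tan 33.38° = 0.6589; the critical angle satisfies sin θ_c = n₂/n₁.
θ_c = arcsin(0.6589) = 41.21°.

θ_c ≈ 41.21°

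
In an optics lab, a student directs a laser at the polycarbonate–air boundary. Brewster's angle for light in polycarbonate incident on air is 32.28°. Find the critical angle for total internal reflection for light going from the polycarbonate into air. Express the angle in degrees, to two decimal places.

From Brewster, n₂/n₁ = tan θ_B = tan 32.28° = 0.6317.
Then sin θ_c = n₂/n₁ = 0.6317, so θ_c = arcsin 0.6317 = 39.17°.

θ_c ≈ 39.17°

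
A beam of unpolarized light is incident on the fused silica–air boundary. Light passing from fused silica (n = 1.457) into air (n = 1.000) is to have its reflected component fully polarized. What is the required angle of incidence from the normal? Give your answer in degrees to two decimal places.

At Brewster's angle the reflected and refracted rays are perpendicular, which with Snell's law gives tan θ_B = n₂/n₁.
Brewster's condition: tan θ_B = n₂/n₁ = 1.000/1.457 = 0.6863.
So θ_B = arctan 0.6863 = 34.46°.

θ_B ≈ 34.46°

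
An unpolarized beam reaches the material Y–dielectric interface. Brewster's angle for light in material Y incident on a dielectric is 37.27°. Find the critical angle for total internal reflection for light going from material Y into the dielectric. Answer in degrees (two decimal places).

θ_c ≈ 49.55°

tan θ_B = n₂/n₁ = tan 37.27° = 0.7610.
Total internal reflection: sin θ_c = n₂/n₁ = 0.7610.
θ_c = arcsin(0.7610) = 49.55°.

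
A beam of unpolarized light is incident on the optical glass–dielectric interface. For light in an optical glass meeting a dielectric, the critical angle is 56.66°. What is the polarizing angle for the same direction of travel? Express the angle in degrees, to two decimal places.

At the critical angle sin θ_c = n₂/n₁, giving n₂/n₁ = sin 56.66° = 0.8354.
Then tan θ_B = n₂/n₁ = 0.8354, so θ_B = arctan 0.8354 = 39.88°.

θ_B ≈ 39.88°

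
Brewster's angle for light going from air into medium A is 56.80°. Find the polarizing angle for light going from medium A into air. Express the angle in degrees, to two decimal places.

θ_B' ≈ 33.20°

Reversing the direction swaps n₁ and n₂, so tan θ_B' = 1/tan θ_B and θ_B' = 90° − θ_B.
Hence θ_B' = 90° − 56.80° = 33.20°.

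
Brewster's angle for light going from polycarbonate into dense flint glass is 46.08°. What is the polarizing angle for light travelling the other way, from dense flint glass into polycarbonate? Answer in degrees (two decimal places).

The two Brewster angles are complementary: θ_B' = 90° − θ_B = 90° − 46.08° = 43.92°.

θ_B' ≈ 43.92°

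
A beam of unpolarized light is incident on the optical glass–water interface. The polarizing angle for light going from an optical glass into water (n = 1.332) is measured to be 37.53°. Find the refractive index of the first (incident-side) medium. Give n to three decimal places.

n ≈ 1.734

Brewster's law: tan θ_B = n₂/n₁ (light incident in an optical glass, refracted into water).
n₁ = n₂ / tan θ_B = 1.332 / tan 37.53° = 1.734.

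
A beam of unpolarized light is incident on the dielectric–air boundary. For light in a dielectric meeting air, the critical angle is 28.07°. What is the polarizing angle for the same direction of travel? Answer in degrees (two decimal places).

θ_B ≈ 25.20°

n₂/n₁ = sin θ_c = sin 28.07° = 0.4705.
tan θ_B equals the same ratio, so θ_B = arctan(0.4705) = 25.20°.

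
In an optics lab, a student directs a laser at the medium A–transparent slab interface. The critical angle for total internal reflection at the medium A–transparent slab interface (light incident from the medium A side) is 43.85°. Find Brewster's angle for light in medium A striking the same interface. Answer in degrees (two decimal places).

θ_B ≈ 34.71°

sin θ_c = n₂/n₁, so n₂/n₁ = sin 43.85° = 0.6928.
Brewster: tan θ_B = n₂/n₁ = 0.6928.
θ_B = arctan(0.6928) = 34.71°.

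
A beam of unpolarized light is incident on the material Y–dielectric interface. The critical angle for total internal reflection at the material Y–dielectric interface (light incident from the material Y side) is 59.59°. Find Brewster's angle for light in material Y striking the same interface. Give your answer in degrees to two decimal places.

n₂/n₁ = sin θ_c = sin 59.59° = 0.8624.
tan θ_B equals the same ratio, so θ_B = arctan(0.8624) = 40.78°.

θ_B ≈ 40.78°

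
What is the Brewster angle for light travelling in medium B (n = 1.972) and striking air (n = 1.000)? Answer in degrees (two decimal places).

θ_B ≈ 26.89°

The reflected p-component vanishes when tan θ_B = n₂/n₁.
Here n₂/n₁ = 1.000/1.972 = 0.5071, and Brewster's law gives tan θ_B = n₂/n₁.
θ_B = arctan(0.5071) = 26.89°.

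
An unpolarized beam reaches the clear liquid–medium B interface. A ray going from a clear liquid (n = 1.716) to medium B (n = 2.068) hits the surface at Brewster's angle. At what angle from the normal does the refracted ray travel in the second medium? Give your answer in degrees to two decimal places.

θ_t ≈ 39.69°

First find Brewster's angle: tan θ_B = 2.068/1.716 = 1.2051, giving θ_B = 50.31°.
Since θ_B + θ_t = 90° at Brewster incidence, θ_t = 90° − 50.31° = 39.69°.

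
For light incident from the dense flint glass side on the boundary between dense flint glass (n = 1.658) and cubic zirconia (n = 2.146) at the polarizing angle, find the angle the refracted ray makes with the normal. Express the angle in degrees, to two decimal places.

θ_t ≈ 37.69°

First find Brewster's angle: tan θ_B = 2.146/1.658 = 1.2943, giving θ_B = 52.31°.
At Brewster's angle the reflected and refracted rays are perpendicular, so θ_t = 90° − θ_B = 90° − 52.31° = 37.69°.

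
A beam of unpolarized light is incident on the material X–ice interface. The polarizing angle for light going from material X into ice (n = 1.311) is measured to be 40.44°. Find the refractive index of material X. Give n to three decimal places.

n ≈ 1.538

Brewster's law: tan θ_B = n₂/n₁ (light incident in material X, refracted into ice).
n₁ = n₂ / tan θ_B = 1.311 / tan 40.44° = 1.538.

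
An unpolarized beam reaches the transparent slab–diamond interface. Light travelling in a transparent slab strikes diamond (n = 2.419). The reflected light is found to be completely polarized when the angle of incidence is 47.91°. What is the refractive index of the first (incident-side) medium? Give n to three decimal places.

n ≈ 2.185

Brewster's law: tan θ_B = n₂/n₁ (light incident in a transparent slab, refracted into diamond).
n₁ = n₂ / tan θ_B = 2.419 / tan 47.91° = 2.185.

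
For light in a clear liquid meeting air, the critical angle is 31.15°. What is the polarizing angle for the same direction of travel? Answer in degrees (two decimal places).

θ_B ≈ 27.35°

sin θ_c = n₂/n₁, so n₂/n₁ = sin 31.15° = 0.5173.
Brewster: tan θ_B = n₂/n₁ = 0.5173.
θ_B = arctan(0.5173) = 27.35°.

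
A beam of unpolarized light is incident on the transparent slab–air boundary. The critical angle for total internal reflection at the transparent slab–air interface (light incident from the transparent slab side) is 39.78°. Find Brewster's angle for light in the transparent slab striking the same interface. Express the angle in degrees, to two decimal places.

sin θ_c = n₂/n₁, so n₂/n₁ = sin 39.78° = 0.6398.
Brewster: tan θ_B = n₂/n₁ = 0.6398.
θ_B = arctan(0.6398) = 32.61°.

θ_B ≈ 32.61°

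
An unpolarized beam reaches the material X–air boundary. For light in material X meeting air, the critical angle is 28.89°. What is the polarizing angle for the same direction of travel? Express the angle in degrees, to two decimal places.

θ_B ≈ 25.79°

sin θ_c = n₂/n₁, so n₂/n₁ = sin 28.89° = 0.4831.
Brewster: tan θ_B = n₂/n₁ = 0.4831.
θ_B = arctan(0.4831) = 25.79°.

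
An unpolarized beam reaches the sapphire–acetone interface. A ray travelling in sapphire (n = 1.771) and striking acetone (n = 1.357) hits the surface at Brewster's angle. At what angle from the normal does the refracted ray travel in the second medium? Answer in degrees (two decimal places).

θ_t ≈ 52.54°

First find Brewster's angle: tan θ_B = 1.357/1.771 = 0.7662, giving θ_B = 37.46°.
Since θ_B + θ_t = 90° at Brewster incidence, θ_t = 90° − 37.46° = 52.54°.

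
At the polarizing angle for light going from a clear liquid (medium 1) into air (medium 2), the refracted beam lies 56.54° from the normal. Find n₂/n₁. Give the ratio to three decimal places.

At Brewster incidence θ_B = 90° − θ_t = 90° − 56.54° = 33.46°.
tan θ_B = n₂/n₁, so n₂/n₁ = tan 33.46° = 0.661.

n₂/n₁ ≈ 0.661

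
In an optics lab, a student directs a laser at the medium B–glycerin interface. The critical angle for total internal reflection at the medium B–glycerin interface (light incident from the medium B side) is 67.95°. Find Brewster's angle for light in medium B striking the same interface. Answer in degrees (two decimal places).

θ_B ≈ 42.83°

sin θ_c = n₂/n₁, so n₂/n₁ = sin 67.95° = 0.9269.
Brewster: tan θ_B = n₂/n₁ = 0.9269.
θ_B = arctan(0.9269) = 42.83°.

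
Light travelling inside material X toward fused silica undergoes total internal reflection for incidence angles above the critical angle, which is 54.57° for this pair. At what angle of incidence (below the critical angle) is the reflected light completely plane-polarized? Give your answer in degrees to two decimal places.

sin θ_c = n₂/n₁, so n₂/n₁ = sin 54.57° = 0.8148.
Brewster: tan θ_B = n₂/n₁ = 0.8148.
θ_B = arctan(0.8148) = 39.17°.

θ_B ≈ 39.17°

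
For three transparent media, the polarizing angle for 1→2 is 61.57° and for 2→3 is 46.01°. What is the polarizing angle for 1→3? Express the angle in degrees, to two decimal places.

θ_B ≈ 62.41°

n₂/n₁ = tan 61.57° = 1.8471 and n₃/n₂ = tan 46.01° = 1.0359.
n₃/n₁ = 1.9134. Then tan θ_B(1→3) = n₃/n₁, so θ_B(1→3) = arctan(1.9134) = 62.41°.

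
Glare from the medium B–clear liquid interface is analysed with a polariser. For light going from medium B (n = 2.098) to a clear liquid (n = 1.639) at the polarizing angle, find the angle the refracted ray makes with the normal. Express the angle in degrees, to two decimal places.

First find Brewster's angle: tan θ_B = 1.639/2.098 = 0.7812, giving θ_B = 38.00°.
The refracted ray is perpendicular to the reflected ray, so θ_t = 90° − θ_B = 52.00°.

θ_t ≈ 52.00°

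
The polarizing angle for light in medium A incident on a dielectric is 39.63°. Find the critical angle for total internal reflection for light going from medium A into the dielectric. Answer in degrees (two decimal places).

From Brewster, n₂/n₁ = tan θ_B = tan 39.63° = 0.8282.
Then sin θ_c = n₂/n₁ = 0.8282, so θ_c = arcsin 0.8282 = 55.91°.

θ_c ≈ 55.91°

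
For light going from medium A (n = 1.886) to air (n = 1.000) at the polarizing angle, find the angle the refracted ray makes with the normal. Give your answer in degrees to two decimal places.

θ_t ≈ 62.07°

First find Brewster's angle: tan θ_B = 1.000/1.886 = 0.5302, giving θ_B = 27.93°.
The refracted ray is perpendicular to the reflected ray, so θ_t = 90° − θ_B = 62.07°.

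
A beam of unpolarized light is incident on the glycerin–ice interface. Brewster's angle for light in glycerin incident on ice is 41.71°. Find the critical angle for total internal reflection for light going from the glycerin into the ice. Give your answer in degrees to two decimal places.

θ_c ≈ 63.03°

tan θ_B = n₂/n₁ = tan 41.71° = 0.8913.
Total internal reflection: sin θ_c = n₂/n₁ = 0.8913.
θ_c = arcsin(0.8913) = 63.03°.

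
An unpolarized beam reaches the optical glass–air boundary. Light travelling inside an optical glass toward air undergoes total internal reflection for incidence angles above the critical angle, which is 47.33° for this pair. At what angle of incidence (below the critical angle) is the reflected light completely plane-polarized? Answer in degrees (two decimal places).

n₂/n₁ = sin θ_c = sin 47.33° = 0.7353.
tan θ_B equals the same ratio, so θ_B = arctan(0.7353) = 36.33°.

θ_B ≈ 36.33°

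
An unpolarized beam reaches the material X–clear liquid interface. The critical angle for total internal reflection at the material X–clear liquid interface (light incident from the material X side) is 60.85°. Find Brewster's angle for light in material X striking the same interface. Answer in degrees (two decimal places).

sin θ_c = n₂/n₁, so n₂/n₁ = sin 60.85° = 0.8733.
Brewster: tan θ_B = n₂/n₁ = 0.8733.
θ_B = arctan(0.8733) = 41.13°.

θ_B ≈ 41.13°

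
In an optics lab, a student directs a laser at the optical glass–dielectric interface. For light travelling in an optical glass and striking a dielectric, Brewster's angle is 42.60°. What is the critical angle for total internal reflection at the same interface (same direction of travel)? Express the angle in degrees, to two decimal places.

θ_c ≈ 66.86°

tan θ_B = n₂/n₁ = tan 42.60° = 0.9195.
Total internal reflection: sin θ_c = n₂/n₁ = 0.9195.
θ_c = arcsin(0.9195) = 66.86°.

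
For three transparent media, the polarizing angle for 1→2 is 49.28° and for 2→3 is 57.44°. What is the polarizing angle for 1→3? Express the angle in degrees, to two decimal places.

θ_B ≈ 61.21°

n₂/n₁ = tan 49.28° = 1.1618 and n₃/n₂ = tan 57.44° = 1.5661.
Multiplying, n₃/n₁ = 1.1618 × 1.5661 = 1.8194, and θ_B(1→3) = arctan 1.8194 = 61.21°.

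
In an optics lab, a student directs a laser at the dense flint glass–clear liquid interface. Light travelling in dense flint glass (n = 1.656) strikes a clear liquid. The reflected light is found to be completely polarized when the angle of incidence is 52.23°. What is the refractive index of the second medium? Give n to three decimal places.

n ≈ 2.137

Full polarization of the reflected beam means tan θ_B = n₂/n₁, where n₁ is the incident medium (dense flint glass).
n₂ = n₁ tan θ_B = 1.656 × tan 52.23° = 2.137.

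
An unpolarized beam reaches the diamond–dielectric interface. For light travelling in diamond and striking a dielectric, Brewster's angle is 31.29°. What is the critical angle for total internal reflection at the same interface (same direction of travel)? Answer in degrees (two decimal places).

n₂/n₁ = tan 31.29° = 0.6078; the critical angle satisfies sin θ_c = n₂/n₁.
θ_c = arcsin(0.6078) = 37.43°.

θ_c ≈ 37.43°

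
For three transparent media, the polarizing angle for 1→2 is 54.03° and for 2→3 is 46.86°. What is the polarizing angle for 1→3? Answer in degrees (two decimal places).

n₂/n₁ = tan 54.03° = 1.3779 and n₃/n₂ = tan 46.86° = 1.0671.
n₃/n₁ = 1.4704. Then tan θ_B(1→3) = n₃/n₁, so θ_B(1→3) = arctan(1.4704) = 55.78°.

θ_B ≈ 55.78°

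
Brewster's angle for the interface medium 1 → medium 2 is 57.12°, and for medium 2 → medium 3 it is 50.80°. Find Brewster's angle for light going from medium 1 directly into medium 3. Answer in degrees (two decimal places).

n₂/n₁ = tan 57.12° = 1.5469 and n₃/n₂ = tan 50.80° = 1.2261.
n₃/n₁ = 1.8967. Then tan θ_B(1→3) = n₃/n₁, so θ_B(1→3) = arctan(1.8967) = 62.20°.

θ_B ≈ 62.20°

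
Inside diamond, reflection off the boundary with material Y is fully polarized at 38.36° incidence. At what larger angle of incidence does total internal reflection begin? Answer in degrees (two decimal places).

tan θ_B = n₂/n₁ = tan 38.36° = 0.7915.
Total internal reflection: sin θ_c = n₂/n₁ = 0.7915.
θ_c = arcsin(0.7915) = 52.32°.

θ_c ≈ 52.32°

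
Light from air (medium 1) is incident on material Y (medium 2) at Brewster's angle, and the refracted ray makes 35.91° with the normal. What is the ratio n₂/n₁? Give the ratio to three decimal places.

θ_B + θ_t = 90°, so θ_B = 90° − 35.91° = 54.09°.
Then n₂/n₁ = tan θ_B = tan 54.09° = 1.381.

n₂/n₁ ≈ 1.381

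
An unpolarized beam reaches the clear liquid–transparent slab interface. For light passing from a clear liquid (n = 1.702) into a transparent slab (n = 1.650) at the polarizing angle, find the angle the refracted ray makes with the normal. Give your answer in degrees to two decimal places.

θ_t ≈ 45.89°

First find Brewster's angle: tan θ_B = 1.650/1.702 = 0.9694, giving θ_B = 44.11°.
At Brewster's angle the reflected and refracted rays are perpendicular, so θ_t = 90° − θ_B = 90° − 44.11° = 45.89°.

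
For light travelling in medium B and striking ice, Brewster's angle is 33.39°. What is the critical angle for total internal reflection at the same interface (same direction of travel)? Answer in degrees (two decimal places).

From Brewster, n₂/n₁ = tan θ_B = tan 33.39° = 0.6591.
Then sin θ_c = n₂/n₁ = 0.6591, so θ_c = arcsin 0.6591 = 41.23°.

θ_c ≈ 41.23°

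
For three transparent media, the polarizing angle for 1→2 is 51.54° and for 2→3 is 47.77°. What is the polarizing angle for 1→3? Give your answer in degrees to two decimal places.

θ_B ≈ 54.21°

tan θ_B(1→2) = n₂/n₁ = tan 51.54° = 1.2590.
tan θ_B(2→3) = n₃/n₂ = tan 47.77° = 1.1017.
So n₃/n₁ = (n₂/n₁)(n₃/n₂) = 1.2590 × 1.1017 = 1.3870.
θ_B(1→3) = arctan(1.3870) = 54.21°.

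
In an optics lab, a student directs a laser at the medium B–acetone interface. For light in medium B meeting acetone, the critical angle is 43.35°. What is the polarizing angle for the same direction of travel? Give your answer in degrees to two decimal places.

θ_B ≈ 34.47°

sin θ_c = n₂/n₁, so n₂/n₁ = sin 43.35° = 0.6865.
Brewster: tan θ_B = n₂/n₁ = 0.6865.
θ_B = arctan(0.6865) = 34.47°.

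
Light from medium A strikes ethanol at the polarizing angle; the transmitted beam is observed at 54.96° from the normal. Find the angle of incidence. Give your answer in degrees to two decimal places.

θ_B ≈ 35.04°

Since the reflected and refracted rays are at right angles at the polarizing angle, θ_B + θ_t = 90°.
θ_B = 90° − 54.96° = 35.04°.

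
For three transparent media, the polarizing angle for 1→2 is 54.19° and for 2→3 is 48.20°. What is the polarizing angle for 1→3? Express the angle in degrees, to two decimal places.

tan θ_B(1→2) = n₂/n₁ = tan 54.19° = 1.3860.
tan θ_B(2→3) = n₃/n₂ = tan 48.20° = 1.1184.
n₃/n₁ = 1.5502. Then tan θ_B(1→3) = n₃/n₁, so θ_B(1→3) = arctan(1.5502) = 57.17°.

θ_B ≈ 57.17°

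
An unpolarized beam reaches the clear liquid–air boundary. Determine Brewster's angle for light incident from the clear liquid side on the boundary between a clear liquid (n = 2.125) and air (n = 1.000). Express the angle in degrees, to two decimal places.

θ_B ≈ 25.20°

At Brewster's angle the reflected and refracted rays are perpendicular, which with Snell's law gives tan θ_B = n₂/n₁.
Brewster's condition: tan θ_B = n₂/n₁ = 1.000/2.125 = 0.4706.
So θ_B = arctan 0.4706 = 25.20°.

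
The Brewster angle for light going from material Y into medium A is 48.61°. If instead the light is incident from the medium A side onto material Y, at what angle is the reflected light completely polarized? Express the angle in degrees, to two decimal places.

tan θ_B' = n₁/n₂ = 1/tan θ_B, so θ_B' = 90° − θ_B.
θ_B' = 90° − 48.61° = 41.39°.

θ_B' ≈ 41.39°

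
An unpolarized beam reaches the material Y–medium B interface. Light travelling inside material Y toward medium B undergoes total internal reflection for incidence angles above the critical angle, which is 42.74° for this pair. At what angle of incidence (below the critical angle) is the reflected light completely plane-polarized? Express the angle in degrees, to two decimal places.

θ_B ≈ 34.16°

n₂/n₁ = sin θ_c = sin 42.74° = 0.6787.
tan θ_B equals the same ratio, so θ_B = arctan(0.6787) = 34.16°.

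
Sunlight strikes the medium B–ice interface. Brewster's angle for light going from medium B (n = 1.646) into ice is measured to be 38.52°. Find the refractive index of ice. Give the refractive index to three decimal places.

Brewster's law: tan θ_B = n₂/n₁ (light incident in medium B, refracted into ice).
n₂ = n₁ tan θ_B = 1.646 × tan 38.52° = 1.310.

n ≈ 1.310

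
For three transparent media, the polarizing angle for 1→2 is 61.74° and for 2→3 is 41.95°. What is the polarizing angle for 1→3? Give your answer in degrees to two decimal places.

Each Brewster angle gives a ratio: n₂/n₁ = tan 61.74° = 1.8603, n₃/n₂ = tan 41.95° = 0.8988.
Multiplying, n₃/n₁ = 1.8603 × 0.8988 = 1.6721, and θ_B(1→3) = arctan 1.6721 = 59.12°.

θ_B ≈ 59.12°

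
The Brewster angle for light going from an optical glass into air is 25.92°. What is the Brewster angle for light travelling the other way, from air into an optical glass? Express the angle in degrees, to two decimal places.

θ_B' ≈ 64.08°

The two Brewster angles are complementary: θ_B' = 90° − θ_B = 90° − 25.92° = 64.08°.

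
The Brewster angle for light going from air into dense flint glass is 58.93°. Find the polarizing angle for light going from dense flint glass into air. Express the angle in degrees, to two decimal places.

θ_B' ≈ 31.07°

Reversing the direction swaps n₁ and n₂, so tan θ_B' = 1/tan θ_B and θ_B' = 90° − θ_B.
Hence θ_B' = 90° − 58.93° = 31.07°.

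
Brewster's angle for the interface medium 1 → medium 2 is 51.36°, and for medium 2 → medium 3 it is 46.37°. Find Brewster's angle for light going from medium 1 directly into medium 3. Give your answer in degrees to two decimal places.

θ_B ≈ 52.69°

n₂/n₁ = tan 51.36° = 1.2509 and n₃/n₂ = tan 46.37° = 1.0490.
So n₃/n₁ = (n₂/n₁)(n₃/n₂) = 1.2509 × 1.0490 = 1.3122.
θ_B(1→3) = arctan(1.3122) = 52.69°.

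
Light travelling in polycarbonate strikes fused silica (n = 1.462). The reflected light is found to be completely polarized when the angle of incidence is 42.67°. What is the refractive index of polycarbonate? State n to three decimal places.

n ≈ 1.586

Full polarization of the reflected beam means tan θ_B = n₂/n₁, where n₁ is the incident medium (polycarbonate).
n₁ = n₂ / tan θ_B = 1.462 / tan 42.67° = 1.586.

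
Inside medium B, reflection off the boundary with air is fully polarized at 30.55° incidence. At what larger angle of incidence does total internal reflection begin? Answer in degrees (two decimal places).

n₂/n₁ = tan 30.55° = 0.5902; the critical angle satisfies sin θ_c = n₂/n₁.
θ_c = arcsin(0.5902) = 36.17°.

θ_c ≈ 36.17°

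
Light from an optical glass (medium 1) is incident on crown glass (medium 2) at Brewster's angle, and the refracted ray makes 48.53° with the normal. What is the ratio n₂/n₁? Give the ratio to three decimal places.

n₂/n₁ ≈ 0.884

At Brewster incidence θ_B = 90° − θ_t = 90° − 48.53° = 41.47°.
Then n₂/n₁ = tan θ_B = tan 41.47° = 0.884.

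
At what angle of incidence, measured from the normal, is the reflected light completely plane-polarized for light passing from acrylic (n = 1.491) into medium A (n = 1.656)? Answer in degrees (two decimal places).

Here n₂/n₁ = 1.656/1.491 = 1.1107, and Brewster's law gives tan θ_B = n₂/n₁. Taking the arctangent, θ_B = 48.00°.

θ_B ≈ 48.00°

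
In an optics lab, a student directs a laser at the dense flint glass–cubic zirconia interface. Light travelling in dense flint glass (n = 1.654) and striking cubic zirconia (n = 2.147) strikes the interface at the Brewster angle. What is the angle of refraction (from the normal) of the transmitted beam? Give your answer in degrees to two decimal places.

θ_B = arctan(n₂/n₁) = arctan(2.147/1.654) = 52.39°.
At Brewster's angle the reflected and refracted rays are perpendicular, so θ_t = 90° − θ_B = 90° − 52.39° = 37.61°.

θ_t ≈ 37.61°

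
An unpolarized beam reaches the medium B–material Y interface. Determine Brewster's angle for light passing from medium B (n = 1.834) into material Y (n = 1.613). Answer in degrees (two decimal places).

At Brewster's angle the reflected and refracted rays are perpendicular, which with Snell's law gives tan θ_B = n₂/n₁.
Brewster's condition: tan θ_B = n₂/n₁ = 1.613/1.834 = 0.8795.
So θ_B = arctan 0.8795 = 41.33°.

θ_B ≈ 41.33°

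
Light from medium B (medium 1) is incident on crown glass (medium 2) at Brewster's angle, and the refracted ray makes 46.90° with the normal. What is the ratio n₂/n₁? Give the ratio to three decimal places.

n₂/n₁ ≈ 0.936

At Brewster incidence θ_B = 90° − θ_t = 90° − 46.90° = 43.10°.
tan θ_B = n₂/n₁, so n₂/n₁ = tan 43.10° = 0.936.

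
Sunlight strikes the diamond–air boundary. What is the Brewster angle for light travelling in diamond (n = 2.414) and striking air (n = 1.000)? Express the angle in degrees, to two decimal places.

θ_B ≈ 22.50°

tan θ_B = n₂/n₁ = 1.000/2.414 = 0.4143.
So θ_B = arctan 0.4143 = 22.50°.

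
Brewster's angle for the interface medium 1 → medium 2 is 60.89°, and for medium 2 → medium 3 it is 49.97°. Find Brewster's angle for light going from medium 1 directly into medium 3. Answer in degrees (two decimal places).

θ_B ≈ 64.93°

n₂/n₁ = tan 60.89° = 1.7959 and n₃/n₂ = tan 49.97° = 1.1905.
So n₃/n₁ = (n₂/n₁)(n₃/n₂) = 1.7959 × 1.1905 = 2.1380.
θ_B(1→3) = arctan(2.1380) = 64.93°.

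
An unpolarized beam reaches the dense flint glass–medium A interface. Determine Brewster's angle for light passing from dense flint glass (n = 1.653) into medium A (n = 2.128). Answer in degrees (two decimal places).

θ_B ≈ 52.16°

tan θ_B = n₂/n₁ = 2.128/1.653 = 1.2874. Taking the arctangent, θ_B = 52.16°.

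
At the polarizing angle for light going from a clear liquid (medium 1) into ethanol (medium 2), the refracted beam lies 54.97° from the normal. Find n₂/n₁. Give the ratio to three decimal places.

n₂/n₁ ≈ 0.701

At Brewster incidence θ_B = 90° − θ_t = 90° − 54.97° = 35.03°.
Then n₂/n₁ = tan θ_B = tan 35.03° = 0.701.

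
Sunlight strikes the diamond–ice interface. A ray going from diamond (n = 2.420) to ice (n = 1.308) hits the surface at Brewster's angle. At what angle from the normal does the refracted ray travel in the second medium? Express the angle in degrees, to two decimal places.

θ_t ≈ 61.61°

tan θ_B = n₂/n₁ = 1.308/2.420 = 0.5405, so θ_B = 28.39°.
Since θ_B + θ_t = 90° at Brewster incidence, θ_t = 90° − 28.39° = 61.61°.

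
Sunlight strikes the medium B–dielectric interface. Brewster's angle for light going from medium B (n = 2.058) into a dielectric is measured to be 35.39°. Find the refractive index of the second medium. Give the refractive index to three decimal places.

Brewster's law: tan θ_B = n₂/n₁ (light incident in medium B, refracted into a dielectric).
n₂ = n₁ tan θ_B = 2.058 × tan 35.39° = 1.462.

n ≈ 1.462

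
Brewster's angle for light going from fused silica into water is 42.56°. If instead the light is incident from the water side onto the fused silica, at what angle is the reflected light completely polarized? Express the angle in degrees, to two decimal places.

θ_B' ≈ 47.44°

tan θ_B' = n₁/n₂ = 1/tan θ_B, so θ_B' = 90° − θ_B.
θ_B' = 90° − 42.56° = 47.44°.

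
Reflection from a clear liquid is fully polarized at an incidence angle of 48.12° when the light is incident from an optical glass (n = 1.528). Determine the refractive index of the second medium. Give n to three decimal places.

n ≈ 1.704

Full polarization of the reflected beam means tan θ_B = n₂/n₁, where n₁ is the incident medium (an optical glass).
n₂ = n₁ tan θ_B = 1.528 × tan 48.12° = 1.704.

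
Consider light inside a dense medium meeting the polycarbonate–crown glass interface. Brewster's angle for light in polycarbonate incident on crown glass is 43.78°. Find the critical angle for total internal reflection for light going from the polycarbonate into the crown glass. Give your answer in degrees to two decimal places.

θ_c ≈ 73.39°

n₂/n₁ = tan 43.78° = 0.9583; the critical angle satisfies sin θ_c = n₂/n₁.
θ_c = arcsin(0.9583) = 73.39°.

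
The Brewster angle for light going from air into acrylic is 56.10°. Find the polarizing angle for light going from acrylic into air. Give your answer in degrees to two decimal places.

Reversing the direction swaps n₁ and n₂, so tan θ_B' = 1/tan θ_B and θ_B' = 90° − θ_B.
Hence θ_B' = 90° − 56.10° = 33.90°.

θ_B' ≈ 33.90°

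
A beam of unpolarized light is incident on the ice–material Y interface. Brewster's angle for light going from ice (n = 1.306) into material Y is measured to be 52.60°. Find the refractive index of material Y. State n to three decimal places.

n ≈ 1.708

Full polarization of the reflected beam means tan θ_B = n₂/n₁, where n₁ is the incident medium (ice).
n₂ = n₁ tan θ_B = 1.306 × tan 52.60° = 1.708.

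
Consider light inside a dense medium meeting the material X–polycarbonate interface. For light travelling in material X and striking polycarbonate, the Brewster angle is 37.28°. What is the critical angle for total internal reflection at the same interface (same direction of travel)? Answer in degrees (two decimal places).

θ_c ≈ 49.57°

From Brewster, n₂/n₁ = tan θ_B = tan 37.28° = 0.7612.
Then sin θ_c = n₂/n₁ = 0.7612, so θ_c = arcsin 0.7612 = 49.57°.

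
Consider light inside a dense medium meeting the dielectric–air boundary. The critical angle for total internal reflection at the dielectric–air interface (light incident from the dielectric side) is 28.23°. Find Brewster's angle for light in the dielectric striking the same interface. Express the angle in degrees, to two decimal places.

θ_B ≈ 25.31°

At the critical angle sin θ_c = n₂/n₁, giving n₂/n₁ = sin 28.23° = 0.4730.
Then tan θ_B = n₂/n₁ = 0.4730, so θ_B = arctan 0.4730 = 25.31°.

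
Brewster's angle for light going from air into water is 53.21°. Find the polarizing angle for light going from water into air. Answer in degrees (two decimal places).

Reversing the direction swaps n₁ and n₂, so tan θ_B' = 1/tan θ_B and θ_B' = 90° − θ_B.
Hence θ_B' = 90° − 53.21° = 36.79°.

θ_B' ≈ 36.79°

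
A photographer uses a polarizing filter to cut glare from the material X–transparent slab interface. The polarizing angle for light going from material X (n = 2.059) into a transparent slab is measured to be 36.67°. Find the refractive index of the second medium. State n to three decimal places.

n ≈ 1.533

Brewster's law: tan θ_B = n₂/n₁ (light incident in material X, refracted into a transparent slab).
n₂ = n₁ tan θ_B = 2.059 × tan 36.67° = 1.533.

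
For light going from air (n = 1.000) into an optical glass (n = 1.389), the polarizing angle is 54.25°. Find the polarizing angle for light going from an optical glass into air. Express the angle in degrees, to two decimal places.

θ_B' ≈ 35.75°

tan θ_B' = n₁/n₂ = 1/tan θ_B, so θ_B' = 90° − θ_B.
θ_B' = 90° − 54.25° = 35.75°.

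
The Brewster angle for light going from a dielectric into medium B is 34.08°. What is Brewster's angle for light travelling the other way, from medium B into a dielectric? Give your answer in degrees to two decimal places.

Reversing the direction swaps n₁ and n₂, so tan θ_B' = 1/tan θ_B and θ_B' = 90° − θ_B.
Hence θ_B' = 90° − 34.08° = 55.92°.

θ_B' ≈ 55.92°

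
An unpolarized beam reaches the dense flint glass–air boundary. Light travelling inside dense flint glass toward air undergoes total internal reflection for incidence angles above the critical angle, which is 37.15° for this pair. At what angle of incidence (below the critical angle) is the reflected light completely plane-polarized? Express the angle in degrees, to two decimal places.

At the critical angle sin θ_c = n₂/n₁, giving n₂/n₁ = sin 37.15° = 0.6039.
Then tan θ_B = n₂/n₁ = 0.6039, so θ_B = arctan 0.6039 = 31.13°.

θ_B ≈ 31.13°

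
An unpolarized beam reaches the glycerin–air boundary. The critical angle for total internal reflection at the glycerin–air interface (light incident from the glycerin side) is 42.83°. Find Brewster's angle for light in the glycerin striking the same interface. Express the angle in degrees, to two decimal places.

n₂/n₁ = sin θ_c = sin 42.83° = 0.6798.
tan θ_B equals the same ratio, so θ_B = arctan(0.6798) = 34.21°.

θ_B ≈ 34.21°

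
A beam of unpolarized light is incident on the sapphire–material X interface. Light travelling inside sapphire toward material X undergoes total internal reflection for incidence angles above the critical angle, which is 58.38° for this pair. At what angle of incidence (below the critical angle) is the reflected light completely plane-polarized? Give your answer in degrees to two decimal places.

θ_B ≈ 40.42°

n₂/n₁ = sin θ_c = sin 58.38° = 0.8515.
tan θ_B equals the same ratio, so θ_B = arctan(0.8515) = 40.42°.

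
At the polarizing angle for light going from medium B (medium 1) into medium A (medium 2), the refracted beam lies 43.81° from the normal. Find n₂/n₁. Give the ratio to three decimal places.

n₂/n₁ ≈ 1.042

At Brewster incidence θ_B = 90° − θ_t = 90° − 43.81° = 46.19°.
Then n₂/n₁ = tan θ_B = tan 46.19° = 1.042.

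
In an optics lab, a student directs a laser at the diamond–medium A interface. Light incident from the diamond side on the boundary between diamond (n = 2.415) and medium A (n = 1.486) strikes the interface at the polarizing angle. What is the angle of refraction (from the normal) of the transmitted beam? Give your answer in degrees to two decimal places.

θ_B = arctan(n₂/n₁) = arctan(1.486/2.415) = 31.60°.
The refracted ray is perpendicular to the reflected ray, so θ_t = 90° − θ_B = 58.40°.

θ_t ≈ 58.40°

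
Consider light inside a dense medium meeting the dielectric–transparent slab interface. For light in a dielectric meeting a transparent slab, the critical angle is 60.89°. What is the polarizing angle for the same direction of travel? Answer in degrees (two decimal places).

At the critical angle sin θ_c = n₂/n₁, giving n₂/n₁ = sin 60.89° = 0.8737.
Then tan θ_B = n₂/n₁ = 0.8737, so θ_B = arctan 0.8737 = 41.14°.

θ_B ≈ 41.14°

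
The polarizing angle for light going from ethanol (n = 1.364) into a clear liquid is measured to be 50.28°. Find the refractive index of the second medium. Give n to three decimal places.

Brewster's law: tan θ_B = n₂/n₁ (light incident in ethanol, refracted into a clear liquid).
n₂ = n₁ tan θ_B = 1.364 × tan 50.28° = 1.642.

n ≈ 1.642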